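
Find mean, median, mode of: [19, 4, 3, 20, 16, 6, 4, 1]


Sorted: [1, 3, 4, 4, 6, 16, 19, 20]
Mean = 73/8
Median = 5
Freq: {19: 1, 4: 2, 3: 1, 20: 1, 16: 1, 6: 1, 1: 1}
Mode: [4]

Mean=73/8, Median=5, Mode=4


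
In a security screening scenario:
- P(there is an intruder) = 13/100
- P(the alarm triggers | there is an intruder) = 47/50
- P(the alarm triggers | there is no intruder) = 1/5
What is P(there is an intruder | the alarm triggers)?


Using Bayes' theorem:
P(A|B) = P(B|A)·P(A) / P(B)

P(the alarm triggers) = 47/50 × 13/100 + 1/5 × 87/100
= 611/5000 + 87/500 = 1481/5000

P(there is an intruder|the alarm triggers) = (611/5000) / (1481/5000) = 611/1481

P(there is an intruder|the alarm triggers) = 611/1481 ≈ 41.26%


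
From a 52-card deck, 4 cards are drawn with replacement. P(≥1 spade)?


P(not a spade) = 39/52 = 3/4
P(none in 4 draws) = (3/4)^4 = 81/256
P(≥1 spade) = 1 - 81/256 = 175/256

P = 175/256 ≈ 68.36%


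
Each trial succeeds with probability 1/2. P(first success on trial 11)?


Geometric: P(X=11) = (1-p)^(k-1)×p = (1/2)^10×1/2 = 1/2048

P(X=11) = 1/2048 ≈ 0.05%


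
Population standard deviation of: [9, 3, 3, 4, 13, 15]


Mean = 47/6
  (9-47/6)²=49/36
  (3-47/6)²=841/36
  (3-47/6)²=841/36
  (4-47/6)²=529/36
  (13-47/6)²=961/36
  (15-47/6)²=1849/36
Σ(x-μ)² = 845/6
σ² = (845/6)/6 = 845/36

σ = √(845/36) ≈ 4.8448


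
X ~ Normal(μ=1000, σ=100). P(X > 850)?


z = (850-1000)/100 = -1.5
P(X > 850) = 1 - P(Z ≤ -1.5) = 1 - 0.0668 = 0.9332

P(X > 850) ≈ 0.9332


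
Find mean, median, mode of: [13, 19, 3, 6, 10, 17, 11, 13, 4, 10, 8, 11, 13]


Sorted: [3, 4, 6, 8, 10, 10, 11, 11, 13, 13, 13, 17, 19]
Mean = 138/13
Median = 11
Freq: {13: 3, 19: 1, 3: 1, 6: 1, 10: 2, 17: 1, 11: 2, 4: 1, 8: 1}
Mode: [13]

Mean=138/13, Median=11, Mode=13


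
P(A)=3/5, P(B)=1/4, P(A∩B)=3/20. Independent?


P(A)×P(B) = 3/20
P(A∩B) = 3/20
Equal ✓ → Independent

Yes, independent


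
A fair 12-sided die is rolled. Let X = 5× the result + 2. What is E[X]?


E[die] = (1+12)/2 = 13/2
E[X] = 5×13/2 + 2 = 69/2

E[X] = 69/2


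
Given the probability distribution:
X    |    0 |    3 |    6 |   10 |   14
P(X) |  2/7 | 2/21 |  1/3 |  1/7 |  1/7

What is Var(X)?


E[X] = 40/7
E[X²] = 386/7
Var(X) = E[X²] - (E[X])² = 386/7 - 1600/49 = 1102/49

Var(X) = 1102/49 ≈ 22.4898


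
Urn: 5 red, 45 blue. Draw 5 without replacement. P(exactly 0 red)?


Hypergeometric: C(5,0)×C(45,5)/C(50,5)
= 1×1221759/2118760 = 174537/302680

P(X=0) = 174537/302680 ≈ 57.66%


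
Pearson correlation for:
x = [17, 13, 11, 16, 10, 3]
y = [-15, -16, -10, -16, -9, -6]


n=6, Σx=70, Σy=-72, Σxy=-937, Σx²=944, Σy²=954
r = (6×(-937) - 70×(-72))/√((6×944 - 70²)(6×954 - (-72)²))
= -582/√(764×540) = -582/√412560 ≈ -582/642.3083 ≈ -0.9061

r ≈ -0.9061


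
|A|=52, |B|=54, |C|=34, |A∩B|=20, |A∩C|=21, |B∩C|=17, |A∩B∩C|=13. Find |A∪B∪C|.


|A∪B∪C| = 52+54+34-20-21-17+13 = 95

|A∪B∪C| = 95


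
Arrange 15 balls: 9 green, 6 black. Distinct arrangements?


15!/(9!×6!) = 5005

5005


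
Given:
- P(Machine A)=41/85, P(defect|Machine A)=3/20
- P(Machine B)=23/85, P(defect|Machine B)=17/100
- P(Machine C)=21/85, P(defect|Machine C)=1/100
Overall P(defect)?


P(B) = Σ P(B|Aᵢ)×P(Aᵢ)
  3/20×41/85 = 123/1700
  17/100×23/85 = 23/500
  1/100×21/85 = 21/8500
Sum = 1027/8500

P(defect) = 1027/8500 ≈ 12.08%


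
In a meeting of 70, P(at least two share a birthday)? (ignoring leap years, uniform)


P(all different) = Π(365-i)/365 for i=0..69
= 0.000840
P(match) = 1 - 0.000840 = 0.999160

P ≈ 0.9992 ≈ 99.92%


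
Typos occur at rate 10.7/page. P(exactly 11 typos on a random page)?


Poisson(λ=10.7): P(X=11) = e^(-λ)×λ^k/k!
= e^(-10.7) × 10.7^11 / 11!
≈ 2.254493791e-05 × 210485195230 / 39916800 ≈ 0.118882

P(X=11) ≈ 0.118882 ≈ 11.89%


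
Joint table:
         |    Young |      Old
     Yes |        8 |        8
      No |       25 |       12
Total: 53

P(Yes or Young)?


P(Yes∨Young) = P(Yes) + P(Young) - P(Yes∧Young)
= (16 + 33 - 8)/53 = 41/53

P = 41/53 ≈ 77.36%


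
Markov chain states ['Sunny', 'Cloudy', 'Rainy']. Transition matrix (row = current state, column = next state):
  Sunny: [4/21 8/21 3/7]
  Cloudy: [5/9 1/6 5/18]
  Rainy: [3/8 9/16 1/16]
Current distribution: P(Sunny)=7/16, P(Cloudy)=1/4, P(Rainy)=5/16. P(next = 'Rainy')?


P(next=Rainy) = Σᵢ P(now=i)×P(i→Rainy)
= 7/16×3/7 + 1/4×5/18 + 5/16×1/16
= 3/16 + 5/72 + 5/256 = 637/2304

P = 637/2304 ≈ 0.2765


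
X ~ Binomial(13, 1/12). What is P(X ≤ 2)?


P(X ≤ 2) = Σ P(X=i) for i=0..2
P(X=0) = 34522712143931/106993205379072
P(X=1) = 40799568897373/106993205379072
P(X=2) = 3709051717943/17832200896512
Sum = 5420921741609/5944066965504

P(X ≤ 2) = 5420921741609/5944066965504 ≈ 91.20%


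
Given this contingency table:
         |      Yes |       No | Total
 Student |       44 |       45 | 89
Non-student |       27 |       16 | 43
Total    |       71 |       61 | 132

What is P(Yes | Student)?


P(Yes | Student) = 44/(44+45) = 44/89

P(Yes|Student) = 44/89 ≈ 49.44%


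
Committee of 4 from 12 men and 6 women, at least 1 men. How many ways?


Count by #men:
  1M,3W: C(12,1)×C(6,3)=240
  2M,2W: C(12,2)×C(6,2)=990
  3M,1W: C(12,3)×C(6,1)=1320
  4M,0W: C(12,4)×C(6,0)=495
Total = 3045

3045


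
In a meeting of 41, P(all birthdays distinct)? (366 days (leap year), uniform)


P(all different) = Π(366-i)/366 for i=0..40
= (366/366)×(365/366)×...×(326/366)
= 0.097493

P ≈ 0.0975 ≈ 9.75%


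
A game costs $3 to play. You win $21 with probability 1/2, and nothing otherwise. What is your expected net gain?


E[gain] = (21-3)×1/2 + (-3)×1/2
= 9 - 3/2 = 15/2

Expected net gain = $15/2 ≈ $7.50


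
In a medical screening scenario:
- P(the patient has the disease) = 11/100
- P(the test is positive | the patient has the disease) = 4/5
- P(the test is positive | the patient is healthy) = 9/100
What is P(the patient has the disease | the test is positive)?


Using Bayes' theorem:
P(A|B) = P(B|A)·P(A) / P(B)

P(the test is positive) = 4/5 × 11/100 + 9/100 × 89/100
= 11/125 + 801/10000 = 1681/10000

P(the patient has the disease|the test is positive) = (11/125) / (1681/10000) = 880/1681

P(the patient has the disease|the test is positive) = 880/1681 ≈ 52.35%


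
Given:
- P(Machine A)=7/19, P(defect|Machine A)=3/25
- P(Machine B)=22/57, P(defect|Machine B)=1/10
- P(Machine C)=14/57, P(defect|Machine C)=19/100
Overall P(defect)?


P(B) = Σ P(B|Aᵢ)×P(Aᵢ)
  3/25×7/19 = 21/475
  1/10×22/57 = 11/285
  19/100×14/57 = 7/150
Sum = 123/950

P(defect) = 123/950 ≈ 12.95%


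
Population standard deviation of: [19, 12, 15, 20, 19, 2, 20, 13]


Mean = 120/8 = 15
  (19-15)²=16
  (12-15)²=9
  (15-15)²=0
  (20-15)²=25
  (19-15)²=16
  (2-15)²=169
  (20-15)²=25
  (13-15)²=4
Σ(x-μ)² = 264
σ² = 264/8 = 33

σ = √(33) ≈ 5.7446


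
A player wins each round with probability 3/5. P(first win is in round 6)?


Geometric: P(X=6) = (1-p)^(k-1)×p = (2/5)^5×3/5 = 96/15625

P(X=6) = 96/15625 ≈ 0.61%


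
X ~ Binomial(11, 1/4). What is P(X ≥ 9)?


P(X ≥ 9) = Σ P(X=i) for i=9..11
P(X=9) = 495/4194304
P(X=10) = 33/4194304
P(X=11) = 1/4194304
Sum = 529/4194304

P(X ≥ 9) = 529/4194304 ≈ 0.01%


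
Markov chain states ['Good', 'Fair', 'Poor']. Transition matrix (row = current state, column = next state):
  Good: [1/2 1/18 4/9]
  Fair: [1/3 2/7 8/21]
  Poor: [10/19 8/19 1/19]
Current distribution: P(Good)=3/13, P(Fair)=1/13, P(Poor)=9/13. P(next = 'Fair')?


P(next=Fair) = Σᵢ P(now=i)×P(i→Fair)
= 3/13×1/18 + 1/13×2/7 + 9/13×8/19
= 1/78 + 2/91 + 72/247 = 3385/10374

P = 3385/10374 ≈ 0.3263


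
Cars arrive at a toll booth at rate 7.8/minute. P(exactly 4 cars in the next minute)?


Poisson(λ=7.8): P(X=4) = e^(-λ)×λ^k/k!
= e^(-7.8) × 7.8^4 / 4!
≈ 0.000409734979 × 3701.5056 / 24 ≈ 0.063193

P(X=4) ≈ 0.063193 ≈ 6.32%


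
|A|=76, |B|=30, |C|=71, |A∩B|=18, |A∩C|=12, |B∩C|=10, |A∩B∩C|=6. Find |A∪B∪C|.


|A∪B∪C| = 76+30+71-18-12-10+6 = 143

|A∪B∪C| = 143


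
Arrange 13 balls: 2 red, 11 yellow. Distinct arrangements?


13!/(2!×11!) = 78

78


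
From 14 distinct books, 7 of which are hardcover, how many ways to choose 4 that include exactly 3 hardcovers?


Choose 3 of the 7 hardcovers and 1 of the other 7 books:
C(7,3)×C(7,1) = 35×7 = 245

245


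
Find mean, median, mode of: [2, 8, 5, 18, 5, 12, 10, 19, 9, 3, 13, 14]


Sorted: [2, 3, 5, 5, 8, 9, 10, 12, 13, 14, 18, 19]
Mean = 118/12 = 59/6
Median = 19/2
Freq: {2: 1, 8: 1, 5: 2, 18: 1, 12: 1, 10: 1, 19: 1, 9: 1, 3: 1, 13: 1, 14: 1}
Mode: [5]

Mean=59/6, Median=19/2, Mode=5


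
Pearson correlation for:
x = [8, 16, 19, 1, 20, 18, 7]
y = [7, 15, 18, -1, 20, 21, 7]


n=7, Σx=89, Σy=87, Σxy=1464, Σx²=1455, Σy²=1489
r = (7×1464 - 89×87)/√((7×1455 - 89²)(7×1489 - 87²))
= 2505/√(2264×2854) = 2505/√6461456 ≈ 2505/2541.9394 ≈ 0.9855

r ≈ 0.9855


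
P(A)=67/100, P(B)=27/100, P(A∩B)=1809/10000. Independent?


P(A)×P(B) = 1809/10000
P(A∩B) = 1809/10000
Equal ✓ → Independent

Yes, independent


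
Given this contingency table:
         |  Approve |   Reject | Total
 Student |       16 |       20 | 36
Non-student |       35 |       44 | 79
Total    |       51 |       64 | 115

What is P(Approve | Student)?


P(Approve | Student) = 16/(16+20) = 16/36 = 4/9

P(Approve|Student) = 4/9 ≈ 44.44%


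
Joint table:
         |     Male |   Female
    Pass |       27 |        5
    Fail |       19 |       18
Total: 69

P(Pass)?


P(Pass) = (27+5)/69 = 32/69

P(Pass) = 32/69 ≈ 46.38%


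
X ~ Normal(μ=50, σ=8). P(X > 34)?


z = (34-50)/8 = -2.0
P(X > 34) = 1 - P(Z ≤ -2.0) = 1 - 0.0228 = 0.9772

P(X > 34) ≈ 0.9772


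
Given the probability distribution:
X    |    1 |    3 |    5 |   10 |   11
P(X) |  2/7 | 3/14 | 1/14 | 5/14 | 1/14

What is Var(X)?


E[X] = 79/14
E[X²] = 677/14
Var(X) = E[X²] - (E[X])² = 677/14 - 6241/196 = 3237/196

Var(X) = 3237/196 ≈ 16.5153


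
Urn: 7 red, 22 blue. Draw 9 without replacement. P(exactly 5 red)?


Hypergeometric: C(7,5)×C(22,4)/C(29,9)
= 21×7315/10015005 = 133/8671

P(X=5) = 133/8671 ≈ 1.53%


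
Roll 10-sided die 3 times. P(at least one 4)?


P(no 4)^3 = (9/10)^3 = 729/1000
P(≥1) = 1 - 729/1000 = 271/1000

P = 271/1000 ≈ 27.10%


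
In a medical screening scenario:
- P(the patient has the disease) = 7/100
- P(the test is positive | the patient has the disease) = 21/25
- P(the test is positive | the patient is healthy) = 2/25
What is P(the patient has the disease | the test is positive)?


Using Bayes' theorem:
P(A|B) = P(B|A)·P(A) / P(B)

P(the test is positive) = 21/25 × 7/100 + 2/25 × 93/100
= 147/2500 + 93/1250 = 333/2500

P(the patient has the disease|the test is positive) = (147/2500) / (333/2500) = 49/111

P(the patient has the disease|the test is positive) = 49/111 ≈ 44.14%


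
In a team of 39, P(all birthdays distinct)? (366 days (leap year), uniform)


P(all different) = Π(366-i)/366 for i=0..38
= (366/366)×(365/366)×...×(328/366)
= 0.122510

P ≈ 0.1225 ≈ 12.25%


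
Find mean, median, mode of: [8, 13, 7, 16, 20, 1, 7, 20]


Sorted: [1, 7, 7, 8, 13, 16, 20, 20]
Mean = 92/8 = 23/2
Median = 21/2
Freq: {8: 1, 13: 1, 7: 2, 16: 1, 20: 2, 1: 1}
Mode: [7, 20]

Mean=23/2, Median=21/2, Mode=[7, 20]


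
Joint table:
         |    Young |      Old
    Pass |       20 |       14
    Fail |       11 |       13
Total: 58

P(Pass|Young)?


P(Pass|Young) = 20/(20+11) = 20/31

P = 20/31 ≈ 64.52%


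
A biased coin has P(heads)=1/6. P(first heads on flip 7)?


Geometric: P(X=7) = (1-p)^(k-1)×p = (5/6)^6×1/6 = 15625/279936

P(X=7) = 15625/279936 ≈ 5.58%


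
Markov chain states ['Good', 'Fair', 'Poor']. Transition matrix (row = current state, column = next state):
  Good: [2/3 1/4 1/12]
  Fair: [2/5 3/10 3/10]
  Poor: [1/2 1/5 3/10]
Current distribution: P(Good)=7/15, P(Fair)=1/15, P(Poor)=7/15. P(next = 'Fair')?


P(next=Fair) = Σᵢ P(now=i)×P(i→Fair)
= 7/15×1/4 + 1/15×3/10 + 7/15×1/5
= 7/60 + 1/50 + 7/75 = 23/100

P = 23/100 ≈ 0.2300


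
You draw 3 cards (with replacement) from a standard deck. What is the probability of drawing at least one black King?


P(not a black King) = 50/52 = 25/26
P(none in 3 draws) = (25/26)^3 = 15625/17576
P(≥1 black King) = 1 - 15625/17576 = 1951/17576

P = 1951/17576 ≈ 11.10%


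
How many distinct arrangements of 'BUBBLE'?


Letters: 6, freq: {'B': 3, 'U': 1, 'L': 1, 'E': 1}
6!/(3!×1!×1!×1!) = 720/6 = 120

120


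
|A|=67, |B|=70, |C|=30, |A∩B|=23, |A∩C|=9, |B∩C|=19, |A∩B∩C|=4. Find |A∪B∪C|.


|A∪B∪C| = 67+70+30-23-9-19+4 = 120

|A∪B∪C| = 120


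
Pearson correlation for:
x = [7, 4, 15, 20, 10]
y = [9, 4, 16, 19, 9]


n=5, Σx=56, Σy=57, Σxy=789, Σx²=790, Σy²=795
r = (5×789 - 56×57)/√((5×790 - 56²)(5×795 - 57²))
= 753/√(814×726) = 753/√590964 ≈ 753/768.7418 ≈ 0.9795

r ≈ 0.9795


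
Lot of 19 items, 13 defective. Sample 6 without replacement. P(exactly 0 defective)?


Hypergeometric: C(13,0)×C(6,6)/C(19,6)
= 1×1/27132 = 1/27132

P(X=0) = 1/27132 ≈ 0.00%


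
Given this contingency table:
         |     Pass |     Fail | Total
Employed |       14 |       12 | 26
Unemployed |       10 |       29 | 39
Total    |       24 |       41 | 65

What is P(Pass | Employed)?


P(Pass | Employed) = 14/(14+12) = 14/26 = 7/13

P(Pass|Employed) = 7/13 ≈ 53.85%


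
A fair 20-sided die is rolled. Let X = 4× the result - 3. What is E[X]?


E[die] = (1+20)/2 = 21/2
E[X] = 4×21/2 - 3 = 39

E[X] = 39


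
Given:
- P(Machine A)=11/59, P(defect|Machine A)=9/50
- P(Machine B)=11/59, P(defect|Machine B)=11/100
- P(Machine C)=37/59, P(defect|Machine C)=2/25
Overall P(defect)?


P(B) = Σ P(B|Aᵢ)×P(Aᵢ)
  9/50×11/59 = 99/2950
  11/100×11/59 = 121/5900
  2/25×37/59 = 74/1475
Sum = 123/1180

P(defect) = 123/1180 ≈ 10.42%


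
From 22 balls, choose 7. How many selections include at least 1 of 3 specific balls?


Complement: C(22,7) - C(19,7) = 170544 - 50388 = 120156

120156


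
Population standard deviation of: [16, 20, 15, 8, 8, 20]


Mean = 87/6 = 29/2
  (16-29/2)²=9/4
  (20-29/2)²=121/4
  (15-29/2)²=1/4
  (8-29/2)²=169/4
  (8-29/2)²=169/4
  (20-29/2)²=121/4
Σ(x-μ)² = 295/2
σ² = (295/2)/6 = 295/12

σ = √(295/12) ≈ 4.9582


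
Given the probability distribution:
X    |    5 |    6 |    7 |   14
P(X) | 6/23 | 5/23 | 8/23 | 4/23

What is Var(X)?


E[X] = 172/23
E[X²] = 1506/23
Var(X) = E[X²] - (E[X])² = 1506/23 - 29584/529 = 5054/529

Var(X) = 5054/529 ≈ 9.5539


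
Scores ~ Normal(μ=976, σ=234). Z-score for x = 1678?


z = (x - μ)/σ = (1678 - 976)/234 = 3.0

z = 3.0


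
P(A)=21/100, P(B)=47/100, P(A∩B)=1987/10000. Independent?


P(A)×P(B) = 987/10000
P(A∩B) = 1987/10000
Not equal → NOT independent

No, not independent


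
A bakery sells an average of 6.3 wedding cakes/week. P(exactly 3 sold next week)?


Poisson(λ=6.3): P(X=3) = e^(-λ)×λ^k/k!
= e^(-6.3) × 6.3^3 / 3!
≈ 0.001836304777 × 250.047 / 6 ≈ 0.076527

P(X=3) ≈ 0.076527 ≈ 7.65%


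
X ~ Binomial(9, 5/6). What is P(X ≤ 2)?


P(X ≤ 2) = Σ P(X=i) for i=0..2
P(X=0) = 1/10077696
P(X=1) = 5/1119744
P(X=2) = 25/279936
Sum = 473/5038848

P(X ≤ 2) = 473/5038848 ≈ 0.01%


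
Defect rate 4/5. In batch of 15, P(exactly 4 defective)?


Binomial: P(X=4) = C(15,4)×p^4×(1-p)^11
= 1365 × 256/625 × 1/48828125 = 69888/6103515625

P(X=4) = 69888/6103515625 ≈ 0.00%


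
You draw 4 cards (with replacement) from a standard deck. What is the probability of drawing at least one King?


P(not a King) = 48/52 = 12/13
P(none in 4 draws) = (12/13)^4 = 20736/28561
P(≥1 King) = 1 - 20736/28561 = 7825/28561

P = 7825/28561 ≈ 27.40%


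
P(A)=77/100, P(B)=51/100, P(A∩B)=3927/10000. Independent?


P(A)×P(B) = 3927/10000
P(A∩B) = 3927/10000
Equal ✓ → Independent

Yes, independent


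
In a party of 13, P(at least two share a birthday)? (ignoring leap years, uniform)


P(all different) = Π(365-i)/365 for i=0..12
= 0.805590
P(match) = 1 - 0.805590 = 0.194410

P ≈ 0.1944 ≈ 19.44%


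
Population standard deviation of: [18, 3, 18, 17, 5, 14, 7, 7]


Mean = 89/8
  (18-89/8)²=3025/64
  (3-89/8)²=4225/64
  (18-89/8)²=3025/64
  (17-89/8)²=2209/64
  (5-89/8)²=2401/64
  (14-89/8)²=529/64
  (7-89/8)²=1089/64
  (7-89/8)²=1089/64
Σ(x-μ)² = 2199/8
σ² = (2199/8)/8 = 2199/64

σ = √(2199/64) ≈ 5.8617


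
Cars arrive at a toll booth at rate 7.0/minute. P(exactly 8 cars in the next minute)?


Poisson(λ=7.0): P(X=8) = e^(-λ)×λ^k/k!
= e^(-7.0) × 7.0^8 / 8!
≈ 0.0009118819656 × 5764801 / 40320 ≈ 0.130377

P(X=8) ≈ 0.130377 ≈ 13.04%


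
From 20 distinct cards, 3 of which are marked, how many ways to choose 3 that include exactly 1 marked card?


Choose 1 of the 3 marked cards and 2 of the other 17 cards:
C(3,1)×C(17,2) = 3×136 = 408

408


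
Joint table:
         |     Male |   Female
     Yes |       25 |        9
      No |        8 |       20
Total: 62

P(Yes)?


P(Yes) = (25+9)/62 = 34/62 = 17/31

P(Yes) = 17/31 ≈ 54.84%


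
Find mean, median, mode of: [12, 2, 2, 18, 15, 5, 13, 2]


Sorted: [2, 2, 2, 5, 12, 13, 15, 18]
Mean = 69/8
Median = 17/2
Freq: {12: 1, 2: 3, 18: 1, 15: 1, 5: 1, 13: 1}
Mode: [2]

Mean=69/8, Median=17/2, Mode=2


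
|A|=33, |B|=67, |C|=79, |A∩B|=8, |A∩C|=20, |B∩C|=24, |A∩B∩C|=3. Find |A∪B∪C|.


|A∪B∪C| = 33+67+79-8-20-24+3 = 130

|A∪B∪C| = 130


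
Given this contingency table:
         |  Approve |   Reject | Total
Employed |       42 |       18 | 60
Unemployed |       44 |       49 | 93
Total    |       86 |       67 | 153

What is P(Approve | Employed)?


P(Approve | Employed) = 42/(42+18) = 42/60 = 7/10

P(Approve|Employed) = 7/10 ≈ 70.00%


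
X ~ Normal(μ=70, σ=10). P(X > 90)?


z = (90-70)/10 = 2.0
P(X > 90) = 1 - P(Z ≤ 2.0) = 1 - 0.9772 = 0.0228

P(X > 90) ≈ 0.0228


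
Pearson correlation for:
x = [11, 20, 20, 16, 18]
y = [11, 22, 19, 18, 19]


n=5, Σx=85, Σy=89, Σxy=1571, Σx²=1501, Σy²=1651
r = (5×1571 - 85×89)/√((5×1501 - 85²)(5×1651 - 89²))
= 290/√(280×334) = 290/√93520 ≈ 290/305.8104 ≈ 0.9483

r ≈ 0.9483


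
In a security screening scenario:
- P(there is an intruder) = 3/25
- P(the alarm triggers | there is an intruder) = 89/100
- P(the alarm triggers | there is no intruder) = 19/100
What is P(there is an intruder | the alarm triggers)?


Using Bayes' theorem:
P(A|B) = P(B|A)·P(A) / P(B)

P(the alarm triggers) = 89/100 × 3/25 + 19/100 × 22/25
= 267/2500 + 209/1250 = 137/500

P(there is an intruder|the alarm triggers) = (267/2500) / (137/500) = 267/685

P(there is an intruder|the alarm triggers) = 267/685 ≈ 38.98%


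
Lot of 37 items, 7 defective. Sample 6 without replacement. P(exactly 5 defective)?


Hypergeometric: C(7,5)×C(30,1)/C(37,6)
= 21×30/2324784 = 15/55352

P(X=5) = 15/55352 ≈ 0.03%


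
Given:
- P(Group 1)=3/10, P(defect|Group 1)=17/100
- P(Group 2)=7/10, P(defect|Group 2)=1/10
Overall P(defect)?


P(B) = Σ P(B|Aᵢ)×P(Aᵢ)
  17/100×3/10 = 51/1000
  1/10×7/10 = 7/100
Sum = 121/1000

P(defect) = 121/1000 ≈ 12.10%


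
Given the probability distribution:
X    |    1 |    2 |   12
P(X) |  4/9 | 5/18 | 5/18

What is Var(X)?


E[X] = 13/3
E[X²] = 374/9
Var(X) = E[X²] - (E[X])² = 374/9 - 169/9 = 205/9

Var(X) = 205/9 ≈ 22.7778


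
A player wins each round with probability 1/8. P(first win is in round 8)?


Geometric: P(X=8) = (1-p)^(k-1)×p = (7/8)^7×1/8 = 823543/16777216

P(X=8) = 823543/16777216 ≈ 4.91%


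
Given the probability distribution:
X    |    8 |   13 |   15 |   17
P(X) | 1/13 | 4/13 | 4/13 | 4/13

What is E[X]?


E[X] = Σ x·P(X=x)
= (8)×(1/13) + (13)×(4/13) + (15)×(4/13) + (17)×(4/13)
= 188/13

E[X] = 188/13


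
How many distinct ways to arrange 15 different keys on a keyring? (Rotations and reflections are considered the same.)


Free circular arrangements: rotations and reflections both identified.
(n-1)!/2 = 14!/2 = 87178291200/2 = 43589145600

43589145600


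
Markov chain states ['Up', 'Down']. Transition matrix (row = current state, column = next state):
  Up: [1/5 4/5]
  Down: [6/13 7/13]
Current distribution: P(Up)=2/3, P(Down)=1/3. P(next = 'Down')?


P(next=Down) = Σᵢ P(now=i)×P(i→Down)
= 2/3×4/5 + 1/3×7/13
= 8/15 + 7/39 = 139/195

P = 139/195 ≈ 0.7128


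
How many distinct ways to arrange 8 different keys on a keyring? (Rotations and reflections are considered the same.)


Free circular arrangements: rotations and reflections both identified.
(n-1)!/2 = 7!/2 = 5040/2 = 2520

2520


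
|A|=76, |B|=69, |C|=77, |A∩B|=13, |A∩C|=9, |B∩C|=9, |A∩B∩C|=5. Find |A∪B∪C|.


|A∪B∪C| = 76+69+77-13-9-9+5 = 196

|A∪B∪C| = 196


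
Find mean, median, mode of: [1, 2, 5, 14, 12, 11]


Sorted: [1, 2, 5, 11, 12, 14]
Mean = 45/6 = 15/2
Median = 8
Freq: {1: 1, 2: 1, 5: 1, 14: 1, 12: 1, 11: 1}
Mode: No mode

Mean=15/2, Median=8, Mode=No mode


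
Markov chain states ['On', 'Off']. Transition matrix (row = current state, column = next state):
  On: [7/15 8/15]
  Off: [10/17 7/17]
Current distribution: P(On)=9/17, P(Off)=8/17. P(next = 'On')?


P(next=On) = Σᵢ P(now=i)×P(i→On)
= 9/17×7/15 + 8/17×10/17
= 21/85 + 80/289 = 757/1445

P = 757/1445 ≈ 0.5239


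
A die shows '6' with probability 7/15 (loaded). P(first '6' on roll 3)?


Geometric: P(X=3) = (1-p)^(k-1)×p = (8/15)^2×7/15 = 448/3375

P(X=3) = 448/3375 ≈ 13.27%


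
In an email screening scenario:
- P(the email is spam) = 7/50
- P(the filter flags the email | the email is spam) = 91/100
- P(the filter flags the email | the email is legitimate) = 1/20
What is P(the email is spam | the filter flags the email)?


Using Bayes' theorem:
P(A|B) = P(B|A)·P(A) / P(B)

P(the filter flags the email) = 91/100 × 7/50 + 1/20 × 43/50
= 637/5000 + 43/1000 = 213/1250

P(the email is spam|the filter flags the email) = (637/5000) / (213/1250) = 637/852

P(the email is spam|the filter flags the email) = 637/852 ≈ 74.77%


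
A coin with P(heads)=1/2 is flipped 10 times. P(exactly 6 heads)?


Binomial: P(X=6) = C(10,6)×p^6×(1-p)^4
= 210 × 1/64 × 1/16 = 105/512

P(X=6) = 105/512 ≈ 20.51%


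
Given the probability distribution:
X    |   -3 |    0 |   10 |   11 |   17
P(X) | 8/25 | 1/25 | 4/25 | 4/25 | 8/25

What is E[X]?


E[X] = Σ x·P(X=x)
= (-3)×(8/25) + (0)×(1/25) + (10)×(4/25) + (11)×(4/25) + (17)×(8/25)
= 196/25

E[X] = 196/25


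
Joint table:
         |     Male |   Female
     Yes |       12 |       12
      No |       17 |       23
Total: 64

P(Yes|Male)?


P(Yes|Male) = 12/(12+17) = 12/29

P = 12/29 ≈ 41.38%


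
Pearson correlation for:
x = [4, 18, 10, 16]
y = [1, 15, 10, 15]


n=4, Σx=48, Σy=41, Σxy=614, Σx²=696, Σy²=551
r = (4×614 - 48×41)/√((4×696 - 48²)(4×551 - 41²))
= 488/√(480×523) = 488/√251040 ≈ 488/501.0389 ≈ 0.9740

r ≈ 0.9740


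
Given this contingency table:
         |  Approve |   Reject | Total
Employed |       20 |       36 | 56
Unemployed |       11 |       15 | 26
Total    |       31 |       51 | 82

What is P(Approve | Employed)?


P(Approve | Employed) = 20/(20+36) = 20/56 = 5/14

P(Approve|Employed) = 5/14 ≈ 35.71%


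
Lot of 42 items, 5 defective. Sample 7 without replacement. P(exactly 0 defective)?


Hypergeometric: C(5,0)×C(37,7)/C(42,7)
= 1×10295472/26978328 = 11594/30381

P(X=0) = 11594/30381 ≈ 38.16%


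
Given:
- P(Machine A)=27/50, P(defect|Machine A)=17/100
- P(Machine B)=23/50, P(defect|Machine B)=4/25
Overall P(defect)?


P(B) = Σ P(B|Aᵢ)×P(Aᵢ)
  17/100×27/50 = 459/5000
  4/25×23/50 = 46/625
Sum = 827/5000

P(defect) = 827/5000 ≈ 16.54%


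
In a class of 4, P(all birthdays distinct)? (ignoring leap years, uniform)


P(all different) = Π(365-i)/365 for i=0..3
= (365/365)×(364/365)×...×(362/365)
= 0.983644

P ≈ 0.9836 ≈ 98.36%


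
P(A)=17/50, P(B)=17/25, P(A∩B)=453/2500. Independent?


P(A)×P(B) = 289/1250
P(A∩B) = 453/2500
Not equal → NOT independent

No, not independent


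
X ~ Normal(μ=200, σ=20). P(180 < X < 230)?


z₁=(180-200)/20=-1.0, z₂=(230-200)/20=1.5
P = Φ(1.5) - Φ(-1.0) = 0.933193 - 0.158655 = 0.774538 ≈ 0.7745

P(180 < X < 230) ≈ 0.7745


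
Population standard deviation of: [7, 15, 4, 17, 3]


Mean = 46/5
  (7-46/5)²=121/25
  (15-46/5)²=841/25
  (4-46/5)²=676/25
  (17-46/5)²=1521/25
  (3-46/5)²=961/25
Σ(x-μ)² = 824/5
σ² = (824/5)/5 = 824/25

σ = √(824/25) ≈ 5.7411


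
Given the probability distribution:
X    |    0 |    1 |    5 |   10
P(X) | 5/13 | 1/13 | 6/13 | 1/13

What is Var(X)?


E[X] = 41/13
E[X²] = 251/13
Var(X) = E[X²] - (E[X])² = 251/13 - 1681/169 = 1582/169

Var(X) = 1582/169 ≈ 9.3609


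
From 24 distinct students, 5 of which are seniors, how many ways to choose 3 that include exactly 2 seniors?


Choose 2 of the 5 seniors and 1 of the other 19 students:
C(5,2)×C(19,1) = 10×19 = 190

190


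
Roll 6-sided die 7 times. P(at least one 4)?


P(no 4)^7 = (5/6)^7 = 78125/279936
P(≥1) = 1 - 78125/279936 = 201811/279936

P = 201811/279936 ≈ 72.09%


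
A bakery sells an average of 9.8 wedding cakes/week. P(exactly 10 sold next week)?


Poisson(λ=9.8): P(X=10) = e^(-λ)×λ^k/k!
= e^(-9.8) × 9.8^10 / 10!
≈ 5.545159943e-05 × 8170728068.88 / 3628800 ≈ 0.124857

P(X=10) ≈ 0.124857 ≈ 12.49%


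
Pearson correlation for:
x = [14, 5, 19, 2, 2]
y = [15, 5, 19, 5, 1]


n=5, Σx=42, Σy=45, Σxy=608, Σx²=590, Σy²=637
r = (5×608 - 42×45)/√((5×590 - 42²)(5×637 - 45²))
= 1150/√(1186×1160) = 1150/√1375760 ≈ 1150/1172.9280 ≈ 0.9805

r ≈ 0.9805


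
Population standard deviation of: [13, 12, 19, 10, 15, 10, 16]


Mean = 95/7
  (13-95/7)²=16/49
  (12-95/7)²=121/49
  (19-95/7)²=1444/49
  (10-95/7)²=625/49
  (15-95/7)²=100/49
  (10-95/7)²=625/49
  (16-95/7)²=289/49
Σ(x-μ)² = 460/7
σ² = (460/7)/7 = 460/49

σ = √(460/49) ≈ 3.0639


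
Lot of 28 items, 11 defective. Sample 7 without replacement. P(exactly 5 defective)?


Hypergeometric: C(11,5)×C(17,2)/C(28,7)
= 462×136/1184040 = 238/4485

P(X=5) = 238/4485 ≈ 5.31%


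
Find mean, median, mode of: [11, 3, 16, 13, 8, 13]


Sorted: [3, 8, 11, 13, 13, 16]
Mean = 64/6 = 32/3
Median = 12
Freq: {11: 1, 3: 1, 16: 1, 13: 2, 8: 1}
Mode: [13]

Mean=32/3, Median=12, Mode=13


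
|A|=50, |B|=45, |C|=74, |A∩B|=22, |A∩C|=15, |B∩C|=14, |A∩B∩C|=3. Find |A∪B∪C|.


|A∪B∪C| = 50+45+74-22-15-14+3 = 121

|A∪B∪C| = 121


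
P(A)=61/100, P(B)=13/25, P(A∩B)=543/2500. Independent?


P(A)×P(B) = 793/2500
P(A∩B) = 543/2500
Not equal → NOT independent

No, not independent


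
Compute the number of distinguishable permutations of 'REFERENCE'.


Letters: 9, freq: {'R': 2, 'E': 4, 'F': 1, 'N': 1, 'C': 1}
9!/(2!×4!×1!×1!×1!) = 362880/48 = 7560

7560


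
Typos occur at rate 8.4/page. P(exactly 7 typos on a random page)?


Poisson(λ=8.4): P(X=7) = e^(-λ)×λ^k/k!
= e^(-8.4) × 8.4^7 / 7!
≈ 0.0002248673242 × 2950903.46557 / 5040 ≈ 0.131659

P(X=7) ≈ 0.131659 ≈ 13.17%


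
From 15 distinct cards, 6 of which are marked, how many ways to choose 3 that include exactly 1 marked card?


Choose 1 of the 6 marked cards and 2 of the other 9 cards:
C(6,1)×C(9,2) = 6×36 = 216

216


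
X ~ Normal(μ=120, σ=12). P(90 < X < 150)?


z₁=(90-120)/12=-2.5, z₂=(150-120)/12=2.5
P = Φ(2.5) - Φ(-2.5) = 0.993790 - 0.006210 = 0.987580 ≈ 0.9876

P(90 < X < 150) ≈ 0.9876


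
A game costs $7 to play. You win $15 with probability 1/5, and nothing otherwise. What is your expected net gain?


E[gain] = (15-7)×1/5 + (-7)×4/5
= 8/5 - 28/5 = -4

Expected net gain = $-4 ≈ $-4.00


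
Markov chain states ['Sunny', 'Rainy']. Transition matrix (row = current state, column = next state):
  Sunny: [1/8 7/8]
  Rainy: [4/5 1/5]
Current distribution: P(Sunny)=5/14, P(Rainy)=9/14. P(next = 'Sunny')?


P(next=Sunny) = Σᵢ P(now=i)×P(i→Sunny)
= 5/14×1/8 + 9/14×4/5
= 5/112 + 18/35 = 313/560

P = 313/560 ≈ 0.5589


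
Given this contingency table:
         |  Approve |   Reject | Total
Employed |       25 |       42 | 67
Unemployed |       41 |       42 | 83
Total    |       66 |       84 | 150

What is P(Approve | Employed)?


P(Approve | Employed) = 25/(25+42) = 25/67

P(Approve|Employed) = 25/67 ≈ 37.31%


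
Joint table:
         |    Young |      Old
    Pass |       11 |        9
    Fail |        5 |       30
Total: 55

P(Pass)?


P(Pass) = (11+9)/55 = 20/55 = 4/11

P(Pass) = 4/11 ≈ 36.36%


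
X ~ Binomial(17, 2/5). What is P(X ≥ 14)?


P(X ≥ 14) = Σ P(X=i) for i=14..17
P(X=14) = 60162048/152587890625
P(X=15) = 40108032/762939453125
P(X=16) = 3342336/762939453125
P(X=17) = 131072/762939453125
Sum = 68878336/152587890625

P(X ≥ 14) = 68878336/152587890625 ≈ 0.05%


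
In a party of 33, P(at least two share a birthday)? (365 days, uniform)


P(all different) = Π(365-i)/365 for i=0..32
= 0.225028
P(match) = 1 - 0.225028 = 0.774972

P ≈ 0.7750 ≈ 77.50%


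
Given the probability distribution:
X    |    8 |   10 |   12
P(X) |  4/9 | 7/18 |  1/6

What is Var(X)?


E[X] = 85/9
E[X²] = 274/3
Var(X) = E[X²] - (E[X])² = 274/3 - 7225/81 = 173/81

Var(X) = 173/81 ≈ 2.1358


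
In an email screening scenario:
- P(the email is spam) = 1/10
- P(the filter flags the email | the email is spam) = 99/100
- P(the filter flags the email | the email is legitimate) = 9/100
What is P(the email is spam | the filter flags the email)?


Using Bayes' theorem:
P(A|B) = P(B|A)·P(A) / P(B)

P(the filter flags the email) = 99/100 × 1/10 + 9/100 × 9/10
= 99/1000 + 81/1000 = 9/50

P(the email is spam|the filter flags the email) = (99/1000) / (9/50) = 11/20

P(the email is spam|the filter flags the email) = 11/20 ≈ 55.00%


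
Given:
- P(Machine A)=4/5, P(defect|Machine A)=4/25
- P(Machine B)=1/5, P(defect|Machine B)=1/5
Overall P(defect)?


P(B) = Σ P(B|Aᵢ)×P(Aᵢ)
  4/25×4/5 = 16/125
  1/5×1/5 = 1/25
Sum = 21/125

P(defect) = 21/125 ≈ 16.80%


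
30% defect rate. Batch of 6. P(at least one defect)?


P(all good) = (7/10)^6 = 117649/1000000
P(≥1 defect) = 882351/1000000

P = 882351/1000000 ≈ 88.24%


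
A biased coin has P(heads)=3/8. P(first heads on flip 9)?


Geometric: P(X=9) = (1-p)^(k-1)×p = (5/8)^8×3/8 = 1171875/134217728

P(X=9) = 1171875/134217728 ≈ 0.87%


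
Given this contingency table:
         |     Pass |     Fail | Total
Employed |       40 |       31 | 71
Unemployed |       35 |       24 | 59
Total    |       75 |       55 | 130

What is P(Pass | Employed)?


P(Pass | Employed) = 40/(40+31) = 40/71

P(Pass|Employed) = 40/71 ≈ 56.34%


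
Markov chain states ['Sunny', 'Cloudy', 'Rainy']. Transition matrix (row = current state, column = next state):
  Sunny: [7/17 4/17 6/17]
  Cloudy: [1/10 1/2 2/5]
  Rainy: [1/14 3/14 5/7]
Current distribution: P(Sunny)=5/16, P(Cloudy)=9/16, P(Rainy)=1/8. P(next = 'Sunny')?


P(next=Sunny) = Σᵢ P(now=i)×P(i→Sunny)
= 5/16×7/17 + 9/16×1/10 + 1/8×1/14
= 35/272 + 9/160 + 1/112 = 3691/19040

P = 3691/19040 ≈ 0.1939


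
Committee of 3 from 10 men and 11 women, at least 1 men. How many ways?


Count by #men:
  1M,2W: C(10,1)×C(11,2)=550
  2M,1W: C(10,2)×C(11,1)=495
  3M,0W: C(10,3)×C(11,0)=120
Total = 1165

1165


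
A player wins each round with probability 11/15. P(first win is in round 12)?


Geometric: P(X=12) = (1-p)^(k-1)×p = (4/15)^11×11/15 = 46137344/129746337890625

P(X=12) = 46137344/129746337890625 ≈ 0.00%


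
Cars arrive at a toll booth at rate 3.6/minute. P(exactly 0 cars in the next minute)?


Poisson(λ=3.6): P(X=0) = e^(-λ)×λ^k/k!
= e^(-3.6) × 3.6^0 / 0!
≈ 0.02732372245 × 1 / 1 ≈ 0.027324

P(X=0) ≈ 0.027324 ≈ 2.73%


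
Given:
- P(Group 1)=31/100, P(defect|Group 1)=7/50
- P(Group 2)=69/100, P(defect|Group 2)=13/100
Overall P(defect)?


P(B) = Σ P(B|Aᵢ)×P(Aᵢ)
  7/50×31/100 = 217/5000
  13/100×69/100 = 897/10000
Sum = 1331/10000

P(defect) = 1331/10000 ≈ 13.31%


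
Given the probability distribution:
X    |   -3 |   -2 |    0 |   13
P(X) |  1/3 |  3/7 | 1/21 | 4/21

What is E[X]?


E[X] = Σ x·P(X=x)
= (-3)×(1/3) + (-2)×(3/7) + (0)×(1/21) + (13)×(4/21)
= 13/21

E[X] = 13/21


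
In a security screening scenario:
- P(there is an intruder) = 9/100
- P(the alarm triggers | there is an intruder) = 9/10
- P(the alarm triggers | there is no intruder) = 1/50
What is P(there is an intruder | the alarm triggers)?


Using Bayes' theorem:
P(A|B) = P(B|A)·P(A) / P(B)

P(the alarm triggers) = 9/10 × 9/100 + 1/50 × 91/100
= 81/1000 + 91/5000 = 62/625

P(there is an intruder|the alarm triggers) = (81/1000) / (62/625) = 405/496

P(there is an intruder|the alarm triggers) = 405/496 ≈ 81.65%


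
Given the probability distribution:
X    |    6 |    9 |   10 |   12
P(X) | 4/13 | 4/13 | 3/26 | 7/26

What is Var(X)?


E[X] = 9
E[X²] = 1122/13
Var(X) = E[X²] - (E[X])² = 1122/13 - 81 = 69/13

Var(X) = 69/13 ≈ 5.3077


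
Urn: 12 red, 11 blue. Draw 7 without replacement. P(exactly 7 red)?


Hypergeometric: C(12,7)×C(11,0)/C(23,7)
= 792×1/245157 = 24/7429

P(X=7) = 24/7429 ≈ 0.32%


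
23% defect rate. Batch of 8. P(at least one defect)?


P(all good) = (77/100)^8 = 1235736291547681/10000000000000000
P(≥1 defect) = 8764263708452319/10000000000000000

P = 8764263708452319/10000000000000000 ≈ 87.64%


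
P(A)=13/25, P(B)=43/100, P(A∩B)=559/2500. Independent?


P(A)×P(B) = 559/2500
P(A∩B) = 559/2500
Equal ✓ → Independent

Yes, independent


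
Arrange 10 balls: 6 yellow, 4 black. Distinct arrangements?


10!/(6!×4!) = 210

210


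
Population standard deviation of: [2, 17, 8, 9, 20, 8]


Mean = 64/6 = 32/3
  (2-32/3)²=676/9
  (17-32/3)²=361/9
  (8-32/3)²=64/9
  (9-32/3)²=25/9
  (20-32/3)²=784/9
  (8-32/3)²=64/9
Σ(x-μ)² = 658/3
σ² = (658/3)/6 = 329/9

σ = √(329/9) ≈ 6.0461


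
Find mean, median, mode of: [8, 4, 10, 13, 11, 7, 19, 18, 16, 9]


Sorted: [4, 7, 8, 9, 10, 11, 13, 16, 18, 19]
Mean = 115/10 = 23/2
Median = 21/2
Freq: {8: 1, 4: 1, 10: 1, 13: 1, 11: 1, 7: 1, 19: 1, 18: 1, 16: 1, 9: 1}
Mode: No mode

Mean=23/2, Median=21/2, Mode=No mode


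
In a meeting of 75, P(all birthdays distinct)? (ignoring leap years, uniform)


P(all different) = Π(365-i)/365 for i=0..74
= (365/365)×(364/365)×...×(291/365)
= 0.000280

P ≈ 0.0003 ≈ 0.03%


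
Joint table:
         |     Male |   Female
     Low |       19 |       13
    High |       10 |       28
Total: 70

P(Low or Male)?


P(Low∨Male) = P(Low) + P(Male) - P(Low∧Male)
= (32 + 29 - 19)/70 = 42/70 = 3/5

P = 3/5 ≈ 60.00%


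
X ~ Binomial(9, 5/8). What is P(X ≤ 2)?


P(X ≤ 2) = Σ P(X=i) for i=0..2
P(X=0) = 19683/134217728
P(X=1) = 295245/134217728
P(X=2) = 492075/33554432
Sum = 570807/33554432

P(X ≤ 2) = 570807/33554432 ≈ 1.70%


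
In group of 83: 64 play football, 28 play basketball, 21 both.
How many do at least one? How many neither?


|A∪B| = 64+28-21 = 71
Neither = 83-71 = 12

At least one: 71; Neither: 12


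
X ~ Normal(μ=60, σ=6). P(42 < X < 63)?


z₁=(42-60)/6=-3.0, z₂=(63-60)/6=0.5
P = Φ(0.5) - Φ(-3.0) = 0.691462 - 0.001350 = 0.690112 ≈ 0.6901

P(42 < X < 63) ≈ 0.6901


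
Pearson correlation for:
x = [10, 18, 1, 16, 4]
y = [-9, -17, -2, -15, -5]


n=5, Σx=49, Σy=-48, Σxy=-658, Σx²=697, Σy²=624
r = (5×(-658) - 49×(-48))/√((5×697 - 49²)(5×624 - (-48)²))
= -938/√(1084×816) = -938/√884544 ≈ -938/940.5020 ≈ -0.9973

r ≈ -0.9973


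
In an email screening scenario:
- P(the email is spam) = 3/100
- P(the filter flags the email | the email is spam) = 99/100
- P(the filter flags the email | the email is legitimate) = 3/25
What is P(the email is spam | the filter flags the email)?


Using Bayes' theorem:
P(A|B) = P(B|A)·P(A) / P(B)

P(the filter flags the email) = 99/100 × 3/100 + 3/25 × 97/100
= 297/10000 + 291/2500 = 1461/10000

P(the email is spam|the filter flags the email) = (297/10000) / (1461/10000) = 99/487

P(the email is spam|the filter flags the email) = 99/487 ≈ 20.33%


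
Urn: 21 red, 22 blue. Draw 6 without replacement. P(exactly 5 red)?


Hypergeometric: C(21,5)×C(22,1)/C(43,6)
= 20349×22/6096454 = 1683/22919

P(X=5) = 1683/22919 ≈ 7.34%


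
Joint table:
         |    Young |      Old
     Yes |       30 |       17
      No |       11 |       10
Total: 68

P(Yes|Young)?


P(Yes|Young) = 30/(30+11) = 30/41

P = 30/41 ≈ 73.17%


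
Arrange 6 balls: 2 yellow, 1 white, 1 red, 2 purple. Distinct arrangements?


6!/(2!×1!×1!×2!) = 180

180


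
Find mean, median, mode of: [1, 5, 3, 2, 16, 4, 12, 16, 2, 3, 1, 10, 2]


Sorted: [1, 1, 2, 2, 2, 3, 3, 4, 5, 10, 12, 16, 16]
Mean = 77/13
Median = 3
Freq: {1: 2, 5: 1, 3: 2, 2: 3, 16: 2, 4: 1, 12: 1, 10: 1}
Mode: [2]

Mean=77/13, Median=3, Mode=2


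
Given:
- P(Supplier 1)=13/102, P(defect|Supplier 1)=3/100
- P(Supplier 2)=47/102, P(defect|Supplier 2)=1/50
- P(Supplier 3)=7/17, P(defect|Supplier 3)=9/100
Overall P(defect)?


P(B) = Σ P(B|Aᵢ)×P(Aᵢ)
  3/100×13/102 = 13/3400
  1/50×47/102 = 47/5100
  9/100×7/17 = 63/1700
Sum = 511/10200

P(defect) = 511/10200 ≈ 5.01%


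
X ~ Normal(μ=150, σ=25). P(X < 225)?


z = (225-150)/25 = 3.0
P(Z < 3.0) = 0.9987

P(X < 225) ≈ 0.9987


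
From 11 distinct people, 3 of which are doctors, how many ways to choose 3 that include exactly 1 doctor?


Choose 1 of the 3 doctors and 2 of the other 8 people:
C(3,1)×C(8,2) = 3×28 = 84

84


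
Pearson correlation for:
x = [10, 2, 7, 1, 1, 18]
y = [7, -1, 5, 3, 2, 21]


n=6, Σx=39, Σy=37, Σxy=486, Σx²=479, Σy²=529
r = (6×486 - 39×37)/√((6×479 - 39²)(6×529 - 37²))
= 1473/√(1353×1805) = 1473/√2442165 ≈ 1473/1562.7428 ≈ 0.9426

r ≈ 0.9426


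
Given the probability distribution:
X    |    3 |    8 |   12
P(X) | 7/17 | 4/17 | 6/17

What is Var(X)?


E[X] = 125/17
E[X²] = 1183/17
Var(X) = E[X²] - (E[X])² = 1183/17 - 15625/289 = 4486/289

Var(X) = 4486/289 ≈ 15.5225


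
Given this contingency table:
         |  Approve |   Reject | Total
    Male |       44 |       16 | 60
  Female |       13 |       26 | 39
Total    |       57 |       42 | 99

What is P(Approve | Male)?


P(Approve | Male) = 44/(44+16) = 44/60 = 11/15

P(Approve|Male) = 11/15 ≈ 73.33%


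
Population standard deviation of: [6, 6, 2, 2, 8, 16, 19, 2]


Mean = 61/8
  (6-61/8)²=169/64
  (6-61/8)²=169/64
  (2-61/8)²=2025/64
  (2-61/8)²=2025/64
  (8-61/8)²=9/64
  (16-61/8)²=4489/64
  (19-61/8)²=8281/64
  (2-61/8)²=2025/64
Σ(x-μ)² = 2399/8
σ² = (2399/8)/8 = 2399/64

σ = √(2399/64) ≈ 6.1224


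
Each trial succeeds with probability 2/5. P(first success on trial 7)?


Geometric: P(X=7) = (1-p)^(k-1)×p = (3/5)^6×2/5 = 1458/78125

P(X=7) = 1458/78125 ≈ 1.87%


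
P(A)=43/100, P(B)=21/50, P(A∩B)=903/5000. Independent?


P(A)×P(B) = 903/5000
P(A∩B) = 903/5000
Equal ✓ → Independent

Yes, independent


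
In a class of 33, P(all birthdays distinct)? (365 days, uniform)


P(all different) = Π(365-i)/365 for i=0..32
= (365/365)×(364/365)×...×(333/365)
= 0.225028

P ≈ 0.2250 ≈ 22.50%
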